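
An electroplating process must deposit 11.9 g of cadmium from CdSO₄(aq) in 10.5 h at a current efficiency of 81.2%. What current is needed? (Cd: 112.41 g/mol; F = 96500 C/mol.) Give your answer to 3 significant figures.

0.666 A

n(Cd) = 11.9 / 112.41 = 0.1059 mol
Cd²⁺ + 2e⁻ → Cd, so n(e⁻) = 2 × 0.1059 = 0.2118 mol
Q = 0.2118 × 96500 / 0.812 = 25170 C
I = Q / t = 25170 / 37800 s = 0.666 A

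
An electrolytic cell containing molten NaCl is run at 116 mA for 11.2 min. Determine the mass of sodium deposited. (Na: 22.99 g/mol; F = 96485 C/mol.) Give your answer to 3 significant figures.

0.0186 g

Q = It = 0.116 × 672 = 77.95 C
Moles of electrons = 77.95 / 96485 = 8.079×10^-4 mol
Na⁺ + e⁻ → Na, so n(Na) = 8.079×10^-4 mol
m = 8.079×10^-4 × 22.99 = 0.0186 g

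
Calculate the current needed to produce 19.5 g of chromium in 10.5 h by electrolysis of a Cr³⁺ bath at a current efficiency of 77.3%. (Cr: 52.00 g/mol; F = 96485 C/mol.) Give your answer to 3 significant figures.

n(Cr) = 19.5 / 52.00 = 0.3750 mol
Cr³⁺ + 3e⁻ → Cr, so n(e⁻) = 3 × 0.3750 = 1.125 mol
Q = 1.125 × 96485 / 0.773 = 1.404×10^5 C
I = Q / t = 1.404×10^5 / 37800 s = 3.71 A

3.71 A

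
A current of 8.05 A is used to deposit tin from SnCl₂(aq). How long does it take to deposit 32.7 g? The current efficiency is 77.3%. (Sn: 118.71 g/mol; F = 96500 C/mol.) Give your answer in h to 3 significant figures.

n(Sn) = 32.7 / 118.71 = 0.2755 mol
Sn²⁺ + 2e⁻ → Sn, so n(e⁻) = 2 × 0.2755 = 0.5510 mol
Q = 0.5510 × 96500 / 0.773 = 68790 C
t = Q / I = 68790 / 8.05 = 8545 s = 2.37 h

2.37 h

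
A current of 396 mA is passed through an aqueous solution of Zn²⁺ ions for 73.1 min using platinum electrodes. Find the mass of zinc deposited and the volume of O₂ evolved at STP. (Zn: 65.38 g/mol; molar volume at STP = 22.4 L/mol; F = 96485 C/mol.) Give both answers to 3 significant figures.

0.588 g Zn; 0.101 L O₂

Q = 0.396 × 4386 = 1737 C; n(e⁻) = 1737 / 96485 = 0.01800 mol
Cathode: Zn²⁺ + 2e⁻ → Zn → n(Zn) = 0.01800/2 = 0.009000 mol → 0.588 g
Anode: 2H₂O → O₂ + 4H⁺ + 4e⁻ → n(O₂) = 0.01800/4 = 0.004500 mol → 0.101 L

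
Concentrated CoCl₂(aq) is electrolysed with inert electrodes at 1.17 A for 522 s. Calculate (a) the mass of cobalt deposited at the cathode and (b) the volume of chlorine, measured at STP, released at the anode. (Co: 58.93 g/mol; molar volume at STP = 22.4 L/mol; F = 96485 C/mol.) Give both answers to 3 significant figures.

Q = 1.17 × 522 = 610.7 C; n(e⁻) = 610.7 / 96485 = 0.006329 mol
Cathode: Co²⁺ + 2e⁻ → Co → n(Co) = 0.006329/2 = 0.003165 mol → 0.187 g
Anode: 2Cl⁻ → Cl₂ + 2e⁻ → n(Cl₂) = 0.006329/2 = 0.003165 mol → 0.0709 L

0.187 g Co; 0.0709 L Cl₂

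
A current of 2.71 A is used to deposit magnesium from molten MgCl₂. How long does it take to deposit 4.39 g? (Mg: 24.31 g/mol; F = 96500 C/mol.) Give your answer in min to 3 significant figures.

214 min

n(Mg) = 4.39 / 24.31 = 0.1806 mol
Mg²⁺ + 2e⁻ → Mg, so n(e⁻) = 2 × 0.1806 = 0.3612 mol
Q = 0.3612 × 96500 = 34860 C
t = Q / I = 34860 / 2.71 = 12860 s = 214 min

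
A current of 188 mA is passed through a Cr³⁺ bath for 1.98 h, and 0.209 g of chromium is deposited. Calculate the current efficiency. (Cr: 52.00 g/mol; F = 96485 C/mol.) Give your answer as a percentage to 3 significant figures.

86.8%

Q = 0.188 × 7128 = 1340 C
n(e⁻) = 1340 / 96485 = 0.01389 mol
Cr³⁺ + 3e⁻ → Cr, so theoretical n(Cr) = 0.004630 mol → 0.2408 g
Efficiency = 0.209 / 0.2408 = 0.8679 = 86.8%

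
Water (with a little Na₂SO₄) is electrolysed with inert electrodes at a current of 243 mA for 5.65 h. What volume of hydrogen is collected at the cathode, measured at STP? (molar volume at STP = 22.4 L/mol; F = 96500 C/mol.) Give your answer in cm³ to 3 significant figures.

Q = It = 0.243 × 20340 = 4943 C
n(e⁻) = 4943 / 96500 = 0.05122 mol
2H⁺ + 2e⁻ → H₂, so n(H₂) = 0.05122 / 2 = 0.02561 mol
V = 0.02561 × 22.4 = 0.5737 L
= 574 cm³

574 cm³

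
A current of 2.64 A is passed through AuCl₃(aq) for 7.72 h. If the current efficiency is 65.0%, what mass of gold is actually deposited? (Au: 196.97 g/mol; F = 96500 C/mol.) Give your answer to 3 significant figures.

32.4 g

Q = 2.64 × 27792 = 73370 C
n(e⁻) = 73370 / 96500 = 0.7603 mol
Au³⁺ + 3e⁻ → Au, so theoretical m(Au) = 0.2534 × 196.97 = 49.91 g
Actual mass = 65.0% × 49.91 = 32.4 g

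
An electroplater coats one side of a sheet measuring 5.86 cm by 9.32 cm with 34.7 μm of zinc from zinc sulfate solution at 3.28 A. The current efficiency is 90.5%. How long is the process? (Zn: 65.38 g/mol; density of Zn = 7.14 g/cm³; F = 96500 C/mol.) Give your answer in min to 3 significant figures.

22.4 min

Plated area = 5.86 × 9.32 = 54.62 cm²
Volume = 54.62 × 34.7×10⁻⁴ cm = 0.1895 cm³
m(Zn) = 0.1895 × 7.14 = 1.353 g
n(Zn) = 1.353 / 65.38 = 0.02069 mol; n(e⁻) = 2 × 0.02069 = 0.04138 mol
Q = 0.04138 × 96500 / 0.905 = 4412 C
t = 4412 / 3.28 = 1345 s = 22.4 min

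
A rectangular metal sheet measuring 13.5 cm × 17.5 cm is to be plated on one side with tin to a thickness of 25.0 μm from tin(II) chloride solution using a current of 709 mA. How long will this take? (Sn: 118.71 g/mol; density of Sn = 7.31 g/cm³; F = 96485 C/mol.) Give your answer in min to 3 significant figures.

165 min

Plated area = 13.5 × 17.5 = 236.3 cm²
Volume = 236.3 × 25.0×10⁻⁴ cm = 0.5908 cm³
m(Sn) = 0.5908 × 7.31 = 4.319 g
n(Sn) = 4.319 / 118.71 = 0.03638 mol; n(e⁻) = 2 × 0.03638 = 0.07276 mol
Q = 0.07276 × 96485 = 7020 C
t = 7020 / 0.709 = 9901 s = 165 min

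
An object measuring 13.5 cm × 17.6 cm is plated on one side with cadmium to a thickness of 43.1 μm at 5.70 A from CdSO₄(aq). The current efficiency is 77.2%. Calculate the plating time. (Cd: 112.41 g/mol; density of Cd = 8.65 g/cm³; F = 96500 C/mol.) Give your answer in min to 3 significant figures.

Plated area = 13.5 × 17.6 = 237.6 cm²
Volume = 237.6 × 43.1×10⁻⁴ cm = 1.024 cm³
m(Cd) = 1.024 × 8.65 = 8.858 g
n(Cd) = 8.858 / 112.41 = 0.07880 mol; n(e⁻) = 2 × 0.07880 = 0.1576 mol
Q = 0.1576 × 96500 / 0.772 = 19700 C
t = 19700 / 5.70 = 3456 s = 57.6 min

57.6 min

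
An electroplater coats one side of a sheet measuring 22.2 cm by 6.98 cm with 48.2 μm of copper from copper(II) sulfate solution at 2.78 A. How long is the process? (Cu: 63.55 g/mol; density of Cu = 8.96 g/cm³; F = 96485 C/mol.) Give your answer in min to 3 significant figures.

122 min

Plated area = 22.2 × 6.98 = 155.0 cm²
Volume = 155.0 × 48.2×10⁻⁴ cm = 0.7471 cm³
m(Cu) = 0.7471 × 8.96 = 6.694 g
n(Cu) = 6.694 / 63.55 = 0.1053 mol; n(e⁻) = 2 × 0.1053 = 0.2106 mol
Q = 0.2106 × 96485 = 20320 C
t = 20320 / 2.78 = 7309 s = 122 min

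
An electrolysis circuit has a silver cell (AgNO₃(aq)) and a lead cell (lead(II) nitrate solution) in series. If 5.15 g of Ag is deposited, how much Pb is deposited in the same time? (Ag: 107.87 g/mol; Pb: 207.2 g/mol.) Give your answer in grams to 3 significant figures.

n(Ag) = 5.15 / 107.87 = 0.04774 mol
Ag⁺ + e⁻ → Ag, so n(e⁻) = 0.04774 mol
In series, the same 0.04774 mol of electrons flows through the second cell.
Pb²⁺ + 2e⁻ → Pb, so n(Pb) = 0.04774 / 2 = 0.02387 mol
m(Pb) = 0.02387 × 207.2 = 4.95 g

4.95 g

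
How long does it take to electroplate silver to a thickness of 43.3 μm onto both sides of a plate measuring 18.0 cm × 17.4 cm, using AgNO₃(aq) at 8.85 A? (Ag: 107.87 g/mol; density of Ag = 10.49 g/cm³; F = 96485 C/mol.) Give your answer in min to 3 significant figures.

47.9 min

Plated area = 2 × 18.0 × 17.4 = 626.4 cm²
Volume = 626.4 × 43.3×10⁻⁴ cm = 2.712 cm³
m(Ag) = 2.712 × 10.49 = 28.45 g
n(Ag) = 28.45 / 107.87 = 0.2637 mol; n(e⁻) = 0.2637 mol
Q = 0.2637 × 96485 = 25440 C
t = 25440 / 8.85 = 2875 s = 47.9 min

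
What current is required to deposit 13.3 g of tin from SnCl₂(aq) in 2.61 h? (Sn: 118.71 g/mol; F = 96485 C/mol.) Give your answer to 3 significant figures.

2.30 A

n(Sn) = 13.3 / 118.71 = 0.1120 mol
Sn²⁺ + 2e⁻ → Sn, so n(e⁻) = 2 × 0.1120 = 0.2240 mol
Q = 0.2240 × 96485 = 21610 C
I = Q / t = 21610 / 9396 s = 2.30 A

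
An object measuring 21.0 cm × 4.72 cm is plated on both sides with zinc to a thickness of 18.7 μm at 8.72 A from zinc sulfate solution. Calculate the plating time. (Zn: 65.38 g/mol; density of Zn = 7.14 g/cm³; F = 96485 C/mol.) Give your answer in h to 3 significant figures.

Plated area = 2 × 21.0 × 4.72 = 198.2 cm²
Volume = 198.2 × 18.7×10⁻⁴ cm = 0.3706 cm³
m(Zn) = 0.3706 × 7.14 = 2.646 g
n(Zn) = 2.646 / 65.38 = 0.04047 mol; n(e⁻) = 2 × 0.04047 = 0.08094 mol
Q = 0.08094 × 96485 = 7809 C
t = 7809 / 8.72 = 895.5 s = 0.249 h

0.249 h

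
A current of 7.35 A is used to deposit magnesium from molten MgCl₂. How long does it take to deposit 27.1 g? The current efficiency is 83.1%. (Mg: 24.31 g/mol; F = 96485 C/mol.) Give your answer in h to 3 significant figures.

9.78 h

n(Mg) = 27.1 / 24.31 = 1.115 mol
Mg²⁺ + 2e⁻ → Mg, so n(e⁻) = 2 × 1.115 = 2.230 mol
Q = 2.230 × 96485 / 0.831 = 2.589×10^5 C
t = Q / I = 2.589×10^5 / 7.35 = 35220 s = 9.78 h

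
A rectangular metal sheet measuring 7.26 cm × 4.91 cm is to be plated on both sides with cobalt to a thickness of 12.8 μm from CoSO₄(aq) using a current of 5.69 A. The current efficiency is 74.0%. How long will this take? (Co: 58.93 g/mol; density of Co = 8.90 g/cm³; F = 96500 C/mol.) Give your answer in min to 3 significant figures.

10.5 min

Plated area = 2 × 7.26 × 4.91 = 71.29 cm²
Volume = 71.29 × 12.8×10⁻⁴ cm = 0.09125 cm³
m(Co) = 0.09125 × 8.90 = 0.8121 g
n(Co) = 0.8121 / 58.93 = 0.01378 mol; n(e⁻) = 2 × 0.01378 = 0.02756 mol
Q = 0.02756 × 96500 / 0.740 = 3594 C
t = 3594 / 5.69 = 631.6 s = 10.5 min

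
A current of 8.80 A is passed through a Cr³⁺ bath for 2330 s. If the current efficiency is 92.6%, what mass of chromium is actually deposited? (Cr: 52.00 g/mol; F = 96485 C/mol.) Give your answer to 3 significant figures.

3.41 g

Q = 8.80 × 2330 = 20500 C
n(e⁻) = 20500 / 96485 = 0.2125 mol
Cr³⁺ + 3e⁻ → Cr, so theoretical m(Cr) = 0.07083 × 52.00 = 3.683 g
Actual mass = 92.6% × 3.683 = 3.41 g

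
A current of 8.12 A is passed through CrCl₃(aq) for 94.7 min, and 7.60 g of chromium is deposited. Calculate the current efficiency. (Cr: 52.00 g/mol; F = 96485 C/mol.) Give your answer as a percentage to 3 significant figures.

91.7%

Q = 8.12 × 5682 = 46140 C
n(e⁻) = 46140 / 96485 = 0.4782 mol
Cr³⁺ + 3e⁻ → Cr, so theoretical n(Cr) = 0.1594 mol → 8.289 g
Efficiency = 7.60 / 8.289 = 0.9169 = 91.7%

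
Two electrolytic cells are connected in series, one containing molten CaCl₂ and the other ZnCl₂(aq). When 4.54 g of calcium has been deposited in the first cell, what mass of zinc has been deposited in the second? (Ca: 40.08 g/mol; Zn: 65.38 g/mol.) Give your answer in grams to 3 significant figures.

n(Ca) = 4.54 / 40.08 = 0.1133 mol
Ca²⁺ + 2e⁻ → Ca, so n(e⁻) = 2 × 0.1133 = 0.2266 mol
Since the cells are in series, n(e⁻) in the Zn cell is also 0.2266 mol.
Zn²⁺ + 2e⁻ → Zn, so n(Zn) = 0.2266 / 2 = 0.1133 mol
m(Zn) = 0.1133 × 65.38 = 7.41 g

7.41 g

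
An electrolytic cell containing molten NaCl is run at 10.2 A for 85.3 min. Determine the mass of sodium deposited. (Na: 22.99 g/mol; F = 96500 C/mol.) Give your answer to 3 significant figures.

Q = It = 10.2 × 5118 = 52200 C
n(e⁻) = Q/F = 52200/96500 = 0.5409 mol
Na⁺ + e⁻ → Na, so n(Na) = 0.5409 mol
m = 0.5409 × 22.99 = 12.4 g

12.4 g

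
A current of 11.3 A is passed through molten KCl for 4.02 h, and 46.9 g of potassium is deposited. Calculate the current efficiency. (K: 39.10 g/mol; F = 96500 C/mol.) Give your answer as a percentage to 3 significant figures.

70.8%

Q = 11.3 × 14472 = 1.635×10^5 C
n(e⁻) = 1.635×10^5 / 96500 = 1.694 mol
K⁺ + e⁻ → K, so theoretical n(K) = 1.694 mol → 66.24 g
Efficiency = 46.9 / 66.24 = 0.7080 = 70.8%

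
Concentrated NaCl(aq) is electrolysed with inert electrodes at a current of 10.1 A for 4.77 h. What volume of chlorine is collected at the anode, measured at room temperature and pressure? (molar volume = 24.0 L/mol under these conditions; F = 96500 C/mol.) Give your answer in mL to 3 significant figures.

21600 mL

Charge passed = 10.1 × 17172 = 1.734×10^5 C
n(e⁻) = 1.734×10^5 / 96500 = 1.797 mol
2Cl⁻ → Cl₂ + 2e⁻, so n(Cl₂) = 1.797 / 2 = 0.8985 mol
V = 0.8985 × 24.0 = 21.56 L
= 21600 mL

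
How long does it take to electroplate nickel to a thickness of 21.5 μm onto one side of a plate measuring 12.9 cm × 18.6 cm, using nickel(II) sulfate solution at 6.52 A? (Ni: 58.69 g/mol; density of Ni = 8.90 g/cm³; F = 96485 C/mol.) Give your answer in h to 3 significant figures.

0.643 h

Plated area = 12.9 × 18.6 = 239.9 cm²
Volume = 239.9 × 21.5×10⁻⁴ cm = 0.5158 cm³
m(Ni) = 0.5158 × 8.90 = 4.591 g
n(Ni) = 4.591 / 58.69 = 0.07822 mol; n(e⁻) = 2 × 0.07822 = 0.1564 mol
Q = 0.1564 × 96485 = 15090 C
t = 15090 / 6.52 = 2314 s = 0.643 h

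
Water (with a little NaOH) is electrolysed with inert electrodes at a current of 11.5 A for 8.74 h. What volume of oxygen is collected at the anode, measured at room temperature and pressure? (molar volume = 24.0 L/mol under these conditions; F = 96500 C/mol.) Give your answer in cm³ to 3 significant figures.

22500 cm³

Charge passed = 11.5 × 31464 = 3.618×10^5 C
n(e⁻) = Q/F = 3.618×10^5/96500 = 3.749 mol
2H₂O → O₂ + 4H⁺ + 4e⁻, so n(O₂) = 3.749 / 4 = 0.9373 mol
V = 0.9373 × 24.0 = 22.50 L
= 22500 cm³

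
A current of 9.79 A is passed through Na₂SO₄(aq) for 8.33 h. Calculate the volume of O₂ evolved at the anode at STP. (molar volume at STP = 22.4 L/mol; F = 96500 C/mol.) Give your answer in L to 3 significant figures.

Q = 9.79 A × 29988 s = 2.936×10^5 C
n(e⁻) = Q/F = 2.936×10^5/96500 = 3.042 mol
2H₂O → O₂ + 4H⁺ + 4e⁻, so n(O₂) = 3.042 / 4 = 0.7605 mol
V = 0.7605 × 22.4 = 17.04 L

17.0 L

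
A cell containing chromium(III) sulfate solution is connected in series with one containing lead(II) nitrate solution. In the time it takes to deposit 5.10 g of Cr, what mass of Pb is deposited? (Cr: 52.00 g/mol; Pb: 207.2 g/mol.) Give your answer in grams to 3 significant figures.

n(Cr) = 5.10 / 52.00 = 0.09808 mol
Cr³⁺ + 3e⁻ → Cr, so n(e⁻) = 3 × 0.09808 = 0.2942 mol
Since the cells are in series, n(e⁻) in the Pb cell is also 0.2942 mol.
Pb²⁺ + 2e⁻ → Pb, so n(Pb) = 0.2942 / 2 = 0.1471 mol
m(Pb) = 0.1471 × 207.2 = 30.5 g

30.5 g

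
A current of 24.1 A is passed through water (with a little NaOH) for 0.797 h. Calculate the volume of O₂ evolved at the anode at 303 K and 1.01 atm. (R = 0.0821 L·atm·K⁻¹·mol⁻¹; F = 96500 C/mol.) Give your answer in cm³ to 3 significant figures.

4410 cm³

Q = It = 24.1 × 2869.2 = 69150 C
n(e⁻) = 69150 / 96500 = 0.7166 mol
2H₂O → O₂ + 4H⁺ + 4e⁻, so n(O₂) = 0.7166 / 4 = 0.1792 mol
V = nRT/P = 0.1792 × 0.0821 × 303 / 1.01 = 4.414 L
= 4410 cm³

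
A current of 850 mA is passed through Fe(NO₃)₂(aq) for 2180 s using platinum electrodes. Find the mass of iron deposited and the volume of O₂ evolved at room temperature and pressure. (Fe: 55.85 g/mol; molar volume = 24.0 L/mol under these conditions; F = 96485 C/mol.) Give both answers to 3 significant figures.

0.536 g Fe; 0.115 L O₂

Q = 0.850 × 2180 = 1853 C; n(e⁻) = 1853 / 96485 = 0.01921 mol
Cathode: Fe²⁺ + 2e⁻ → Fe → n(Fe) = 0.01921/2 = 0.009605 mol → 0.536 g
Anode: 2H₂O → O₂ + 4H⁺ + 4e⁻ → n(O₂) = 0.01921/4 = 0.004803 mol → 0.115 L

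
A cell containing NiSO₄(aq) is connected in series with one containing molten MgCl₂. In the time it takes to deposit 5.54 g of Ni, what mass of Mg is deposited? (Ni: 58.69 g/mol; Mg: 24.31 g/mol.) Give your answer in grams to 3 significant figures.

n(Ni) = 5.54 / 58.69 = 0.09439 mol
Ni²⁺ + 2e⁻ → Ni, so n(e⁻) = 2 × 0.09439 = 0.1888 mol
Since the cells are in series, n(e⁻) in the Mg cell is also 0.1888 mol.
Mg²⁺ + 2e⁻ → Mg, so n(Mg) = 0.1888 / 2 = 0.09440 mol
m(Mg) = 0.09440 × 24.31 = 2.29 g

2.29 g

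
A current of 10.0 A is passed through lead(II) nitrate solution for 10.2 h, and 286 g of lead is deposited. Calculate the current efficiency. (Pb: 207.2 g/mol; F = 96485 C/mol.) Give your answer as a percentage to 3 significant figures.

Q = 10.0 × 36720 = 3.672×10^5 C
n(e⁻) = 3.672×10^5 / 96485 = 3.806 mol
Pb²⁺ + 2e⁻ → Pb, so theoretical n(Pb) = 1.903 mol → 394.3 g
Efficiency = 286 / 394.3 = 0.7253 = 72.5%

72.5%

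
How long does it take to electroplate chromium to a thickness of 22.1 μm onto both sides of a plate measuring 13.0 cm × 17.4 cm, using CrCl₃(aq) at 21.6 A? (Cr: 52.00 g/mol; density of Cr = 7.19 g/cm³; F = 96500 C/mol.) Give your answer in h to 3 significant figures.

0.515 h

Plated area = 2 × 13.0 × 17.4 = 452.4 cm²
Volume = 452.4 × 22.1×10⁻⁴ cm = 0.9998 cm³
m(Cr) = 0.9998 × 7.19 = 7.189 g
n(Cr) = 7.189 / 52.00 = 0.1383 mol; n(e⁻) = 3 × 0.1383 = 0.4149 mol
Q = 0.4149 × 96500 = 40040 C
t = 40040 / 21.6 = 1854 s = 0.515 h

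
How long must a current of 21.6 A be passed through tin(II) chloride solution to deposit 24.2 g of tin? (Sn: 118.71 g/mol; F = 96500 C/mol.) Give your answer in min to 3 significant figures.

30.4 min

n(Sn) = 24.2 / 118.71 = 0.2039 mol
Sn²⁺ + 2e⁻ → Sn, so n(e⁻) = 2 × 0.2039 = 0.4078 mol
Q = 0.4078 × 96500 = 39350 C
t = Q / I = 39350 / 21.6 = 1822 s = 30.4 min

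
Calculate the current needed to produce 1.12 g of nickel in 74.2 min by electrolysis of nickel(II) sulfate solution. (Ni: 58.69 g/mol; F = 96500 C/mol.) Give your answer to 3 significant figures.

0.827 A

n(Ni) = 1.12 / 58.69 = 0.01908 mol
Ni²⁺ + 2e⁻ → Ni, so n(e⁻) = 2 × 0.01908 = 0.03816 mol
Q = 0.03816 × 96500 = 3682 C
I = Q / t = 3682 / 4452 s = 0.827 A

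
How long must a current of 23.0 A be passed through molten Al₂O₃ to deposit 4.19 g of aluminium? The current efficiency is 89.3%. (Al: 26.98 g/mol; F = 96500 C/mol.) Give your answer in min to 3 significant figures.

36.5 min

n(Al) = 4.19 / 26.98 = 0.1553 mol
Al³⁺ + 3e⁻ → Al, so n(e⁻) = 3 × 0.1553 = 0.4659 mol
Q = 0.4659 × 96500 / 0.893 = 50350 C
t = Q / I = 50350 / 23.0 = 2189 s = 36.5 min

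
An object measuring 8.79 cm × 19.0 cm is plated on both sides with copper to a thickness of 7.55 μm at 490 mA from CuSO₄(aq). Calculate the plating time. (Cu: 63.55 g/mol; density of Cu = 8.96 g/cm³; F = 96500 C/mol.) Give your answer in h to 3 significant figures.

3.89 h

Plated area = 2 × 8.79 × 19.0 = 334.0 cm²
Volume = 334.0 × 7.55×10⁻⁴ cm = 0.2522 cm³
m(Cu) = 0.2522 × 8.96 = 2.260 g
n(Cu) = 2.260 / 63.55 = 0.03556 mol; n(e⁻) = 2 × 0.03556 = 0.07112 mol
Q = 0.07112 × 96500 = 6863 C
t = 6863 / 0.490 = 14010 s = 3.89 h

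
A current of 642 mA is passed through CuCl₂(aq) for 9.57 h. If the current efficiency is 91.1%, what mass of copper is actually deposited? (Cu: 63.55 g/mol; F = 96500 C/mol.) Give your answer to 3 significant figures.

Q = 0.642 × 34452 = 22120 C
n(e⁻) = 22120 / 96500 = 0.2292 mol
Cu²⁺ + 2e⁻ → Cu, so theoretical m(Cu) = 0.1146 × 63.55 = 7.283 g
Actual mass = 91.1% × 7.283 = 6.63 g

6.63 g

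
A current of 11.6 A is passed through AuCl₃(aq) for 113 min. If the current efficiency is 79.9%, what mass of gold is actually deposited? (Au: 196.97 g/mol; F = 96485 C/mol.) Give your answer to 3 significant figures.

Q = 11.6 × 6780 = 78650 C
n(e⁻) = 78650 / 96485 = 0.8152 mol
Au³⁺ + 3e⁻ → Au, so theoretical m(Au) = 0.2717 × 196.97 = 53.52 g
Actual mass = 79.9% × 53.52 = 42.8 g

42.8 g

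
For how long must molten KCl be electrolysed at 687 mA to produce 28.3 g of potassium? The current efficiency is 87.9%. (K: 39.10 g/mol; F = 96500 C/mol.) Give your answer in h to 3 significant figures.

n(K) = 28.3 / 39.10 = 0.7238 mol
K⁺ + e⁻ → K, so n(e⁻) = 0.7238 mol
Q = 0.7238 × 96500 / 0.879 = 79460 C
t = Q / I = 79460 / 0.687 = 1.157×10^5 s = 32.1 h

32.1 h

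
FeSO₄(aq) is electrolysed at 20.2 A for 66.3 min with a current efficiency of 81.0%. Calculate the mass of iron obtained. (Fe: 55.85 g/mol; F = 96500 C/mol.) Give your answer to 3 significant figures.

Q = 20.2 × 3978 = 80360 C
n(e⁻) = 80360 / 96500 = 0.8327 mol
Fe²⁺ + 2e⁻ → Fe, so theoretical m(Fe) = 0.4164 × 55.85 = 23.26 g
Actual mass = 81.0% × 23.26 = 18.8 g

18.8 g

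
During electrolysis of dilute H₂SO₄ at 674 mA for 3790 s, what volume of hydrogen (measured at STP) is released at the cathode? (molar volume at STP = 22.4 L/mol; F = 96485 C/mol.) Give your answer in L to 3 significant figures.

0.297 L

Charge passed = 0.674 × 3790 = 2554 C
n(e⁻) = 2554 / 96485 = 0.02647 mol
2H⁺ + 2e⁻ → H₂, so n(H₂) = 0.02647 / 2 = 0.01324 mol
V = 0.01324 × 22.4 = 0.2966 L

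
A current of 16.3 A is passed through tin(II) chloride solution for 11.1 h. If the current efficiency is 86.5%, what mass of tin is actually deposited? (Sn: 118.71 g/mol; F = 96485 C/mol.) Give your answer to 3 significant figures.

Q = 16.3 × 39960 = 6.513×10^5 C
n(e⁻) = 6.513×10^5 / 96485 = 6.750 mol
Sn²⁺ + 2e⁻ → Sn, so theoretical m(Sn) = 3.375 × 118.71 = 400.6 g
Actual mass = 86.5% × 400.6 = 347 g

347 g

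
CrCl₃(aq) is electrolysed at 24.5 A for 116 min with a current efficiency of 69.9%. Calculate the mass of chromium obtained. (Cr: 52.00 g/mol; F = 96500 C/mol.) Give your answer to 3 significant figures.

21.4 g

Q = 24.5 × 6960 = 1.705×10^5 C
n(e⁻) = 1.705×10^5 / 96500 = 1.767 mol
Cr³⁺ + 3e⁻ → Cr, so theoretical m(Cr) = 0.5890 × 52.00 = 30.63 g
Actual mass = 69.9% × 30.63 = 21.4 g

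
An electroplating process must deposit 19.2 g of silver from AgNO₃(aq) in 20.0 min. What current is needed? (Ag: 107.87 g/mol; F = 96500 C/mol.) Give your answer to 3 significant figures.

n(Ag) = 19.2 / 107.87 = 0.1780 mol
Ag⁺ + e⁻ → Ag, so n(e⁻) = 0.1780 mol
Q = 0.1780 × 96500 = 17180 C
I = Q / t = 17180 / 1200 s = 14.3 A

14.3 A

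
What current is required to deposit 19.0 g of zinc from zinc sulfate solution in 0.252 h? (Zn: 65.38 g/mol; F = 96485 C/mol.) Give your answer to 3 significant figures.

61.8 A

n(Zn) = 19.0 / 65.38 = 0.2906 mol
Zn²⁺ + 2e⁻ → Zn, so n(e⁻) = 2 × 0.2906 = 0.5812 mol
Q = 0.5812 × 96485 = 56080 C
I = Q / t = 56080 / 907.2 s = 61.8 A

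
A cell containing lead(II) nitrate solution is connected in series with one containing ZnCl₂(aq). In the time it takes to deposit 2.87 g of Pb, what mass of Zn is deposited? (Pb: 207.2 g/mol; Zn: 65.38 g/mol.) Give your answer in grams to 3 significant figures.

n(Pb) = 2.87 / 207.2 = 0.01385 mol
Pb²⁺ + 2e⁻ → Pb, so n(e⁻) = 2 × 0.01385 = 0.02770 mol
The cells are in series, so the same charge (and hence the same n(e⁻) = 0.02770 mol) passes through both.
Zn²⁺ + 2e⁻ → Zn, so n(Zn) = 0.02770 / 2 = 0.01385 mol
m(Zn) = 0.01385 × 65.38 = 0.906 g

0.906 g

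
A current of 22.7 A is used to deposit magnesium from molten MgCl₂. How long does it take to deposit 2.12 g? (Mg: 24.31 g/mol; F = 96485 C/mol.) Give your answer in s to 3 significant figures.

n(Mg) = 2.12 / 24.31 = 0.08721 mol
Mg²⁺ + 2e⁻ → Mg, so n(e⁻) = 2 × 0.08721 = 0.1744 mol
Q = 0.1744 × 96485 = 16830 C
t = Q / I = 16830 / 22.7 = 741.4 s

741 s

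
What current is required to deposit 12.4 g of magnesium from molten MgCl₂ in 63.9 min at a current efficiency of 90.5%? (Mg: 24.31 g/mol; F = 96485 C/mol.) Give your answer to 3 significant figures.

28.4 A

n(Mg) = 12.4 / 24.31 = 0.5101 mol
Mg²⁺ + 2e⁻ → Mg, so n(e⁻) = 2 × 0.5101 = 1.020 mol
Q = 1.020 × 96485 / 0.905 = 1.087×10^5 C
I = Q / t = 1.087×10^5 / 3834 s = 28.4 A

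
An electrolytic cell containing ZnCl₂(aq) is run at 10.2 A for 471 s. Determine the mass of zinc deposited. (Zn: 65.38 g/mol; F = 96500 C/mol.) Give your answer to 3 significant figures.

Charge passed = 10.2 × 471 = 4804 C
n(e⁻) = Q/F = 4804/96500 = 0.04978 mol
Zn²⁺ + 2e⁻ → Zn, so n(Zn) = 0.04978 / 2 = 0.02489 mol
m = 0.02489 × 65.38 = 1.63 g

1.63 g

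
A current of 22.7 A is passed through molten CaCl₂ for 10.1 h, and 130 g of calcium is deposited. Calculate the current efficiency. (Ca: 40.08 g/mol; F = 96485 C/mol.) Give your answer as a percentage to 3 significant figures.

Q = 22.7 × 36360 = 8.254×10^5 C
n(e⁻) = 8.254×10^5 / 96485 = 8.555 mol
Ca²⁺ + 2e⁻ → Ca, so theoretical n(Ca) = 4.278 mol → 171.5 g
Efficiency = 130 / 171.5 = 0.7580 = 75.8%

75.8%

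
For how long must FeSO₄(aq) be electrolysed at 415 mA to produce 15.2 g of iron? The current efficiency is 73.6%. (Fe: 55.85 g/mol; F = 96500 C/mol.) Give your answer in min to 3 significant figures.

2870 min

n(Fe) = 15.2 / 55.85 = 0.2722 mol
Fe²⁺ + 2e⁻ → Fe, so n(e⁻) = 2 × 0.2722 = 0.5444 mol
Q = 0.5444 × 96500 / 0.736 = 71380 C
t = Q / I = 71380 / 0.415 = 1.720×10^5 s = 2870 min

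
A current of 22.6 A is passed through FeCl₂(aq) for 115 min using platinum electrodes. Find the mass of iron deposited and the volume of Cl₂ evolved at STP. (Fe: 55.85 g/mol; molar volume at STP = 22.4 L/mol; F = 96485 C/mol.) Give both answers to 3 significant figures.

Q = 22.6 × 6900 = 1.559×10^5 C; n(e⁻) = 1.559×10^5 / 96485 = 1.616 mol
Cathode: Fe²⁺ + 2e⁻ → Fe → n(Fe) = 1.616/2 = 0.8080 mol → 45.1 g
Anode: 2Cl⁻ → Cl₂ + 2e⁻ → n(Cl₂) = 1.616/2 = 0.8080 mol → 18.1 L

45.1 g Fe; 18.1 L Cl₂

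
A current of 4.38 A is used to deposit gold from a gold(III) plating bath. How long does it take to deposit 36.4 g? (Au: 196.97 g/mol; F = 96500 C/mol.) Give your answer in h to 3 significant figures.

3.39 h

n(Au) = 36.4 / 196.97 = 0.1848 mol
Au³⁺ + 3e⁻ → Au, so n(e⁻) = 3 × 0.1848 = 0.5544 mol
Q = 0.5544 × 96500 = 53500 C
t = Q / I = 53500 / 4.38 = 12210 s = 3.39 h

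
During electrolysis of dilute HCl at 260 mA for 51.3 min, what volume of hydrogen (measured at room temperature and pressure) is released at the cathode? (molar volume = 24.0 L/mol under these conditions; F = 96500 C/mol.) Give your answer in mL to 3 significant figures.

99.5 mL

Charge passed = 0.260 × 3078 = 800.3 C
Moles of electrons = 800.3 / 96500 = 0.008293 mol
2H⁺ + 2e⁻ → H₂, so n(H₂) = 0.008293 / 2 = 0.004147 mol
V = 0.004147 × 24.0 = 0.09953 L
= 99.5 mL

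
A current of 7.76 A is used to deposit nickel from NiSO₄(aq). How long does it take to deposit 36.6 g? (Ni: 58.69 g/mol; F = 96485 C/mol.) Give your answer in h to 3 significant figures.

n(Ni) = 36.6 / 58.69 = 0.6236 mol
Ni²⁺ + 2e⁻ → Ni, so n(e⁻) = 2 × 0.6236 = 1.247 mol
Q = 1.247 × 96485 = 1.203×10^5 C
t = Q / I = 1.203×10^5 / 7.76 = 15500 s = 4.31 h

4.31 h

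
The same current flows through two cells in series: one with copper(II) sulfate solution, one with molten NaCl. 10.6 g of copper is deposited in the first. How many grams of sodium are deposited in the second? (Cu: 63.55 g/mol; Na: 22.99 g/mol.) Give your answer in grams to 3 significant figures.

n(Cu) = 10.6 / 63.55 = 0.1668 mol
Cu²⁺ + 2e⁻ → Cu, so n(e⁻) = 2 × 0.1668 = 0.3336 mol
In series, the same 0.3336 mol of electrons flows through the second cell.
Na⁺ + e⁻ → Na, so n(Na) = 0.3336 mol
m(Na) = 0.3336 × 22.99 = 7.67 g

7.67 g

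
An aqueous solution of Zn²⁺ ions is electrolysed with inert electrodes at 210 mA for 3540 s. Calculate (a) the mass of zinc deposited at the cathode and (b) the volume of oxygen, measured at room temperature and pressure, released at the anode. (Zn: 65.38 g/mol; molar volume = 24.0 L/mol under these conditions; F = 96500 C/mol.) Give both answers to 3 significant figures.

Q = 0.210 × 3540 = 743.4 C; n(e⁻) = 743.4 / 96500 = 0.007704 mol
Cathode: Zn²⁺ + 2e⁻ → Zn → n(Zn) = 0.007704/2 = 0.003852 mol → 0.252 g
Anode: 2H₂O → O₂ + 4H⁺ + 4e⁻ → n(O₂) = 0.007704/4 = 0.001926 mol → 0.0462 L

0.252 g Zn; 0.0462 L O₂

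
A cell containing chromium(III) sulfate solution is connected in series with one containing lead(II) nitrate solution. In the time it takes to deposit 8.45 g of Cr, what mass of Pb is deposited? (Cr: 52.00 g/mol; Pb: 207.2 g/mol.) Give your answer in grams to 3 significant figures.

n(Cr) = 8.45 / 52.00 = 0.1625 mol
Cr³⁺ + 3e⁻ → Cr, so n(e⁻) = 3 × 0.1625 = 0.4875 mol
In series, the same 0.4875 mol of electrons flows through the second cell.
Pb²⁺ + 2e⁻ → Pb, so n(Pb) = 0.4875 / 2 = 0.2438 mol
m(Pb) = 0.2438 × 207.2 = 50.5 g

50.5 g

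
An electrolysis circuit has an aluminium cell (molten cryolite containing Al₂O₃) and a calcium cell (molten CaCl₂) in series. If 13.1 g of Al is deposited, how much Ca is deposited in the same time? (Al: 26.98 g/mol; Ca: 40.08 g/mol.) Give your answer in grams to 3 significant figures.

29.2 g

n(Al) = 13.1 / 26.98 = 0.4855 mol
Al³⁺ + 3e⁻ → Al, so n(e⁻) = 3 × 0.4855 = 1.457 mol
Same current for the same time ⇒ same n(e⁻) = 1.457 mol in both cells.
Ca²⁺ + 2e⁻ → Ca, so n(Ca) = 1.457 / 2 = 0.7285 mol
m(Ca) = 0.7285 × 40.08 = 29.2 g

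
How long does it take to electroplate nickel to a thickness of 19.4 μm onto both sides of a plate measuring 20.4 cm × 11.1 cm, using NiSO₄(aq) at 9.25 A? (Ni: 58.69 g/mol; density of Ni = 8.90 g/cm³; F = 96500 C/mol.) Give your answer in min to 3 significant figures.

46.3 min

Plated area = 2 × 20.4 × 11.1 = 452.9 cm²
Volume = 452.9 × 19.4×10⁻⁴ cm = 0.8786 cm³
m(Ni) = 0.8786 × 8.90 = 7.820 g
n(Ni) = 7.820 / 58.69 = 0.1332 mol; n(e⁻) = 2 × 0.1332 = 0.2664 mol
Q = 0.2664 × 96500 = 25710 C
t = 25710 / 9.25 = 2779 s = 46.3 min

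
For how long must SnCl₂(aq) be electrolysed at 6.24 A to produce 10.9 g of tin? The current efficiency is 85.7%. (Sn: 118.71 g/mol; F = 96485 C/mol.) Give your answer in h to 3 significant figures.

0.920 h

n(Sn) = 10.9 / 118.71 = 0.09182 mol
Sn²⁺ + 2e⁻ → Sn, so n(e⁻) = 2 × 0.09182 = 0.1836 mol
Q = 0.1836 × 96485 / 0.857 = 20670 C
t = Q / I = 20670 / 6.24 = 3313 s = 0.920 h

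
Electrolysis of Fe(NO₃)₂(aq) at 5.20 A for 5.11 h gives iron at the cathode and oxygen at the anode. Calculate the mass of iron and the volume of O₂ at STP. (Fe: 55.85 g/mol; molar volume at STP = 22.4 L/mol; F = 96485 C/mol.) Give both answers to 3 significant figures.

27.7 g Fe; 5.55 L O₂

Q = 5.20 × 18396 = 95660 C; n(e⁻) = 95660 / 96485 = 0.9914 mol
Cathode: Fe²⁺ + 2e⁻ → Fe → n(Fe) = 0.9914/2 = 0.4957 mol → 27.7 g
Anode: 2H₂O → O₂ + 4H⁺ + 4e⁻ → n(O₂) = 0.9914/4 = 0.2479 mol → 5.55 L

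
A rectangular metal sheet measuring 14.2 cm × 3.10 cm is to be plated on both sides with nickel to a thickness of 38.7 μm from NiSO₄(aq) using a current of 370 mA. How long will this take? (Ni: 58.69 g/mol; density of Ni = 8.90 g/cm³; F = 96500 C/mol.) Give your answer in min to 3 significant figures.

Plated area = 2 × 14.2 × 3.10 = 88.04 cm²
Volume = 88.04 × 38.7×10⁻⁴ cm = 0.3407 cm³
m(Ni) = 0.3407 × 8.90 = 3.032 g
n(Ni) = 3.032 / 58.69 = 0.05166 mol; n(e⁻) = 2 × 0.05166 = 0.1033 mol
Q = 0.1033 × 96500 = 9968 C
t = 9968 / 0.370 = 26940 s = 449 min

449 min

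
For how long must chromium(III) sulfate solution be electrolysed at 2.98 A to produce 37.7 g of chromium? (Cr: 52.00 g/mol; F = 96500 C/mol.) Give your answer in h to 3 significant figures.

19.6 h

n(Cr) = 37.7 / 52.00 = 0.7250 mol
Cr³⁺ + 3e⁻ → Cr, so n(e⁻) = 3 × 0.7250 = 2.175 mol
Q = 2.175 × 96500 = 2.099×10^5 C
t = Q / I = 2.099×10^5 / 2.98 = 70440 s = 19.6 h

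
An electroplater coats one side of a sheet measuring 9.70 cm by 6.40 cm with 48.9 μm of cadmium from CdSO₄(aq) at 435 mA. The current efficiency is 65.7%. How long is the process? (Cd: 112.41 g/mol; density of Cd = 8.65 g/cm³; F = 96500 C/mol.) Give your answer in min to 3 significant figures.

263 min

Plated area = 9.70 × 6.40 = 62.08 cm²
Volume = 62.08 × 48.9×10⁻⁴ cm = 0.3036 cm³
m(Cd) = 0.3036 × 8.65 = 2.626 g
n(Cd) = 2.626 / 112.41 = 0.02336 mol; n(e⁻) = 2 × 0.02336 = 0.04672 mol
Q = 0.04672 × 96500 / 0.657 = 6862 C
t = 6862 / 0.435 = 15770 s = 263 min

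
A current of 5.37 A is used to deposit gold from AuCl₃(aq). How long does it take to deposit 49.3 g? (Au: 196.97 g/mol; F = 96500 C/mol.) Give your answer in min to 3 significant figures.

n(Au) = 49.3 / 196.97 = 0.2503 mol
Au³⁺ + 3e⁻ → Au, so n(e⁻) = 3 × 0.2503 = 0.7509 mol
Q = 0.7509 × 96500 = 72460 C
t = Q / I = 72460 / 5.37 = 13490 s = 225 min

225 min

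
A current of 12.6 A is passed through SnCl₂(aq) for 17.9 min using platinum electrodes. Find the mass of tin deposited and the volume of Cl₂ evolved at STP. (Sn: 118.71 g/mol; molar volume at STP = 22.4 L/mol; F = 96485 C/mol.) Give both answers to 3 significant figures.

8.32 g Sn; 1.57 L Cl₂

Q = 12.6 × 1074 = 13530 C; n(e⁻) = 13530 / 96485 = 0.1402 mol
Cathode: Sn²⁺ + 2e⁻ → Sn → n(Sn) = 0.1402/2 = 0.07010 mol → 8.32 g
Anode: 2Cl⁻ → Cl₂ + 2e⁻ → n(Cl₂) = 0.1402/2 = 0.07010 mol → 1.57 L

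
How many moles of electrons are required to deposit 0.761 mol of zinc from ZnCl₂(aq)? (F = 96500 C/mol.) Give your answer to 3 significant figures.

1.52 mol

Zn²⁺ + 2e⁻ → Zn, so n(e⁻) = 2 × 0.761 = 1.522 mol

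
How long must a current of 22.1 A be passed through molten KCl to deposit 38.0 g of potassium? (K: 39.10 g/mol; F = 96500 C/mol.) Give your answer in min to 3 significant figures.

n(K) = 38.0 / 39.10 = 0.9719 mol
K⁺ + e⁻ → K, so n(e⁻) = 0.9719 mol
Q = 0.9719 × 96500 = 93790 C
t = Q / I = 93790 / 22.1 = 4244 s = 70.7 min

70.7 min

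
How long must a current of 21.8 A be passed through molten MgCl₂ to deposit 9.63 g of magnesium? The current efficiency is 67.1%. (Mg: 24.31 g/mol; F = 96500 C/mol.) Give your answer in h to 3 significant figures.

1.45 h

n(Mg) = 9.63 / 24.31 = 0.3961 mol
Mg²⁺ + 2e⁻ → Mg, so n(e⁻) = 2 × 0.3961 = 0.7922 mol
Q = 0.7922 × 96500 / 0.671 = 1.139×10^5 C
t = Q / I = 1.139×10^5 / 21.8 = 5225 s = 1.45 h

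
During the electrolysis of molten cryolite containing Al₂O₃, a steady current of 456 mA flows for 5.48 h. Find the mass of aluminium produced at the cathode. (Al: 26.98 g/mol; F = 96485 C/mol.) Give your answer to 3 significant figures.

Q = It = 0.456 × 19728 = 8996 C
Moles of electrons = 8996 / 96485 = 0.09324 mol
Al³⁺ + 3e⁻ → Al, so n(Al) = 0.09324 / 3 = 0.03108 mol
m = 0.03108 × 26.98 = 0.839 g

0.839 g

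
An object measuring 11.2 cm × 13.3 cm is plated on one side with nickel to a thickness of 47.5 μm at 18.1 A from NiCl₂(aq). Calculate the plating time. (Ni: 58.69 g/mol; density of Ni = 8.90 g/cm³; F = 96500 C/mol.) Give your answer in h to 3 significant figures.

Plated area = 11.2 × 13.3 = 149.0 cm²
Volume = 149.0 × 47.5×10⁻⁴ cm = 0.7078 cm³
m(Ni) = 0.7078 × 8.90 = 6.299 g
n(Ni) = 6.299 / 58.69 = 0.1073 mol; n(e⁻) = 2 × 0.1073 = 0.2146 mol
Q = 0.2146 × 96500 = 20710 C
t = 20710 / 18.1 = 1144 s = 0.318 h

0.318 h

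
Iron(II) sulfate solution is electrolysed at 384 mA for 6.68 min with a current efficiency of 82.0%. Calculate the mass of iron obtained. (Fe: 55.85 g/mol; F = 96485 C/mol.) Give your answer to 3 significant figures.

Q = 0.384 × 400.8 = 153.9 C
n(e⁻) = 153.9 / 96485 = 0.001595 mol
Fe²⁺ + 2e⁻ → Fe, so theoretical m(Fe) = 7.975×10^-4 × 55.85 = 0.04454 g
Actual mass = 82.0% × 0.04454 = 0.0365 g

0.0365 g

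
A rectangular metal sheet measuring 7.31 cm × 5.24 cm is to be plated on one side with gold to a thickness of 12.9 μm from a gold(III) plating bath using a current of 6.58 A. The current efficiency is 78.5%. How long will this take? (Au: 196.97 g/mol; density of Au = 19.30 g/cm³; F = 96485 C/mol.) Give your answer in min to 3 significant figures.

Plated area = 7.31 × 5.24 = 38.30 cm²
Volume = 38.30 × 12.9×10⁻⁴ cm = 0.04941 cm³
m(Au) = 0.04941 × 19.30 = 0.9536 g
n(Au) = 0.9536 / 196.97 = 0.004841 mol; n(e⁻) = 3 × 0.004841 = 0.01452 mol
Q = 0.01452 × 96485 / 0.785 = 1785 C
t = 1785 / 6.58 = 271.3 s = 4.52 min

4.52 min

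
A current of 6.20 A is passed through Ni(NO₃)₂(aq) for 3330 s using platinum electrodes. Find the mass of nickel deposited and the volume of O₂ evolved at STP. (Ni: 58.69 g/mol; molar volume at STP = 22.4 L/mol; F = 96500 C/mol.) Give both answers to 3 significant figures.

Q = 6.20 × 3330 = 20650 C; n(e⁻) = 20650 / 96500 = 0.2140 mol
Cathode: Ni²⁺ + 2e⁻ → Ni → n(Ni) = 0.2140/2 = 0.1070 mol → 6.28 g
Anode: 2H₂O → O₂ + 4H⁺ + 4e⁻ → n(O₂) = 0.2140/4 = 0.05350 mol → 1.20 L

6.28 g Ni; 1.20 L O₂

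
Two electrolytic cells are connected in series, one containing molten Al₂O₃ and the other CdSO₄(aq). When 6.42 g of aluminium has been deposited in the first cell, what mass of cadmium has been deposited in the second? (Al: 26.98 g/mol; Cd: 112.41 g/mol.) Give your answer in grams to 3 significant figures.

40.1 g

n(Al) = 6.42 / 26.98 = 0.2380 mol
Al³⁺ + 3e⁻ → Al, so n(e⁻) = 3 × 0.2380 = 0.7140 mol
In series, the same 0.7140 mol of electrons flows through the second cell.
Cd²⁺ + 2e⁻ → Cd, so n(Cd) = 0.7140 / 2 = 0.3570 mol
m(Cd) = 0.3570 × 112.41 = 40.1 g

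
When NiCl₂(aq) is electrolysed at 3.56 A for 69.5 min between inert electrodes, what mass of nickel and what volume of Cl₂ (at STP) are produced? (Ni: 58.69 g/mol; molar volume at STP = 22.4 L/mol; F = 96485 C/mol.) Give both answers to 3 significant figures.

4.52 g Ni; 1.72 L Cl₂

Q = 3.56 × 4170 = 14850 C; n(e⁻) = 14850 / 96485 = 0.1539 mol
Cathode: Ni²⁺ + 2e⁻ → Ni → n(Ni) = 0.1539/2 = 0.07695 mol → 4.52 g
Anode: 2Cl⁻ → Cl₂ + 2e⁻ → n(Cl₂) = 0.1539/2 = 0.07695 mol → 1.72 L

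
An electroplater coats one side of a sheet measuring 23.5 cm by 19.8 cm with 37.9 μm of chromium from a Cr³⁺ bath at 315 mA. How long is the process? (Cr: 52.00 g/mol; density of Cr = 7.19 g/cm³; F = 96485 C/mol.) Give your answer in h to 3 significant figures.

62.2 h

Plated area = 23.5 × 19.8 = 465.3 cm²
Volume = 465.3 × 37.9×10⁻⁴ cm = 1.763 cm³
m(Cr) = 1.763 × 7.19 = 12.68 g
n(Cr) = 12.68 / 52.00 = 0.2438 mol; n(e⁻) = 3 × 0.2438 = 0.7314 mol
Q = 0.7314 × 96485 = 70570 C
t = 70570 / 0.315 = 2.240×10^5 s = 62.2 h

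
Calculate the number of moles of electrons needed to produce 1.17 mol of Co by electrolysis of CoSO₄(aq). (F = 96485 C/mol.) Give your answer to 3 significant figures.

2.34 mol

Co²⁺ + 2e⁻ → Co, so n(e⁻) = 2 × 1.17 = 2.340 mol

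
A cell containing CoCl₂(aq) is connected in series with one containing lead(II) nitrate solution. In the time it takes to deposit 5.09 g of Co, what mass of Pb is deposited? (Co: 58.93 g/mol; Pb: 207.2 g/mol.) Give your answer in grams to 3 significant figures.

n(Co) = 5.09 / 58.93 = 0.08637 mol
Co²⁺ + 2e⁻ → Co, so n(e⁻) = 2 × 0.08637 = 0.1727 mol
In series, the same 0.1727 mol of electrons flows through the second cell.
Pb²⁺ + 2e⁻ → Pb, so n(Pb) = 0.1727 / 2 = 0.08635 mol
m(Pb) = 0.08635 × 207.2 = 17.9 g

17.9 g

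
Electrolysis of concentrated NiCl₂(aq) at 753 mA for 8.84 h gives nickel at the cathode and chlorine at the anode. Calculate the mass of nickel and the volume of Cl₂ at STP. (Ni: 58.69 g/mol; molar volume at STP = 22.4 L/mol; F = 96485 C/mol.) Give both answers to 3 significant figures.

Q = 0.753 × 31824 = 23960 C; n(e⁻) = 23960 / 96485 = 0.2483 mol
Cathode: Ni²⁺ + 2e⁻ → Ni → n(Ni) = 0.2483/2 = 0.1242 mol → 7.29 g
Anode: 2Cl⁻ → Cl₂ + 2e⁻ → n(Cl₂) = 0.2483/2 = 0.1242 mol → 2.78 L

7.29 g Ni; 2.78 L Cl₂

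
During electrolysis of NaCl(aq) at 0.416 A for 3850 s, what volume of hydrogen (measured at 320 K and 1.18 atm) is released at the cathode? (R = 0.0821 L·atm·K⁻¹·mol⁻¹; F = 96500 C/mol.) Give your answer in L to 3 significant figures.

0.185 L

Q = It = 0.416 × 3850 = 1602 C
n(e⁻) = Q/F = 1602/96500 = 0.01660 mol
2H⁺ + 2e⁻ → H₂, so n(H₂) = 0.01660 / 2 = 0.008300 mol
V = nRT/P = 0.008300 × 0.0821 × 320 / 1.18 = 0.1848 L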